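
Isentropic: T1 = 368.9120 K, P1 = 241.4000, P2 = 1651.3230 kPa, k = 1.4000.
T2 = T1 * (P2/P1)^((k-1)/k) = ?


(k-1)/k = 0.2857
(P2/P1)^exp = 1.7322
T2 = 368.9120 * 1.7322 = 639.0301 K

639.0301 K


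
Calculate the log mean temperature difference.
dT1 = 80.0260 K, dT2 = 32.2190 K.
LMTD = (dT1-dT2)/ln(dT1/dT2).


dT1/dT2 = 2.4838
ln(dT1/dT2) = 0.9098
LMTD = 47.8070 / 0.9098 = 52.5470 K

52.5470 K


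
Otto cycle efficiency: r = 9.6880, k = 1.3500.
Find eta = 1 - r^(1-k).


r^(k-1) = 2.2140
eta = 1 - 1/2.2140 = 0.5483 = 54.8333%

54.8333%


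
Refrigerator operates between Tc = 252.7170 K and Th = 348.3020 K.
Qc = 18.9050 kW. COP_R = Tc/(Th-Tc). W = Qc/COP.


COP = 252.7170 / 95.5850 = 2.6439
W = 18.9050 / 2.6439 = 7.1504 kW

COP = 2.6439, W = 7.1504 kW


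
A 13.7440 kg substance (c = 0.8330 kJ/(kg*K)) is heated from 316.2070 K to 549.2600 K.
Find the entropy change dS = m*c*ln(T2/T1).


T2/T1 = 1.7370
ln(T2/T1) = 0.5522
dS = 13.7440 * 0.8330 * 0.5522 = 6.3217 kJ/K

6.3217 kJ/K


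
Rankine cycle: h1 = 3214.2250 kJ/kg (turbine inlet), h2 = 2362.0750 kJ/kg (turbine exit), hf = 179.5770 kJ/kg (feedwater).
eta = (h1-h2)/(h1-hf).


W = 852.1500 kJ/kg
Q_in = 3034.6480 kJ/kg
eta = 0.2808 = 28.0807%

eta = 28.0807%


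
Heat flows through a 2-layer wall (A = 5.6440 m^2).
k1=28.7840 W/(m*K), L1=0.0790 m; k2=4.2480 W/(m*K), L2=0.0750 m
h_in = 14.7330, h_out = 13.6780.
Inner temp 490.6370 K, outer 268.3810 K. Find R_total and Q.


R_conv_in = 1/(14.7330*5.6440) = 0.0120
R_1 = 0.0790/(28.7840*5.6440) = 0.0005
R_2 = 0.0750/(4.2480*5.6440) = 0.0031
R_conv_out = 1/(13.6780*5.6440) = 0.0130
R_total = 0.0286 K/W
Q = 222.2560 / 0.0286 = 7772.8024 W

R_total = 0.0286 K/W, Q = 7772.8024 W


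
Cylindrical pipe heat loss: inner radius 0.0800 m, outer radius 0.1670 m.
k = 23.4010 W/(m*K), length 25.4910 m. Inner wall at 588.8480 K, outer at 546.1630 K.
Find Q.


dT = 42.6850 K
ln(ro/ri) = 0.7360
Q = 2*pi*23.4010*25.4910*42.6850 / 0.7360 = 217379.2056 W

217379.2056 W


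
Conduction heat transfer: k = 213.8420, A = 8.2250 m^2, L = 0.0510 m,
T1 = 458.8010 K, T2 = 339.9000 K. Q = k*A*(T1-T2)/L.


dT = 118.9010 K
Q = 213.8420 * 8.2250 * 118.9010 / 0.0510 = 4100570.1442 W

4100570.1442 W


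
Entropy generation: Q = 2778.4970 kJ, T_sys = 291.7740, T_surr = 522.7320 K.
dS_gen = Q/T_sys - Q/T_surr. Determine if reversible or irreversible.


dS_sys = 2778.4970/291.7740 = 9.5228 kJ/K
dS_surr = -2778.4970/522.7320 = -5.3153 kJ/K
dS_gen = 9.5228 - 5.3153 = 4.2074 kJ/K (irreversible)

dS_gen = 4.2074 kJ/K, irreversible


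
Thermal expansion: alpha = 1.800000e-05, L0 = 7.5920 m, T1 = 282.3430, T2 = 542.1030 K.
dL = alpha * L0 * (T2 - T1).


dT = 259.7600 K
dL = 1.800000e-05 * 7.5920 * 259.7600 = 0.035498 m
L_final = 7.627498 m

dL = 0.035498 m


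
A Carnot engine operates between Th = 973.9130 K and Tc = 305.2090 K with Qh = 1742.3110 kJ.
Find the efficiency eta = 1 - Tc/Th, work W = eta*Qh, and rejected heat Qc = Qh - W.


eta = 1 - 305.2090/973.9130 = 0.6866
W = 0.6866 * 1742.3110 = 1196.2982 kJ
Qc = 1742.3110 - 1196.2982 = 546.0128 kJ

eta = 68.6616%, W = 1196.2982 kJ, Qc = 546.0128 kJ


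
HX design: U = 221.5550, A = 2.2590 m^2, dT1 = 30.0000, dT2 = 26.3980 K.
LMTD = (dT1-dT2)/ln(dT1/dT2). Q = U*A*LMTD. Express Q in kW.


LMTD = 28.1606 K
Q = 221.5550 * 2.2590 * 28.1606 = 14094.1842 W = 14.0942 kW

14.0942 kW


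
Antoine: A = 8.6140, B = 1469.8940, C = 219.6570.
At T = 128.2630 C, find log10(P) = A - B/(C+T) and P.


C+T = 347.9200
B/(C+T) = 4.2248
log10(P) = 8.6140 - 4.2248 = 4.3892
P = 10^4.3892 = 24501.6565 mmHg

24501.6565 mmHg


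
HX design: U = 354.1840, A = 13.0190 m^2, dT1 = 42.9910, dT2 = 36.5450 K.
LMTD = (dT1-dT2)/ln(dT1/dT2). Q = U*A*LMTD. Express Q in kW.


LMTD = 39.6808 K
Q = 354.1840 * 13.0190 * 39.6808 = 182972.8864 W = 182.9729 kW

182.9729 kW


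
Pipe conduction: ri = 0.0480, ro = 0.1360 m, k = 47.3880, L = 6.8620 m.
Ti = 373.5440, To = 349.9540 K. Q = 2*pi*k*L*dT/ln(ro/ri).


dT = 23.5900 K
ln(ro/ri) = 1.0415
Q = 2*pi*47.3880*6.8620*23.5900 / 1.0415 = 46279.3087 W

46279.3087 W


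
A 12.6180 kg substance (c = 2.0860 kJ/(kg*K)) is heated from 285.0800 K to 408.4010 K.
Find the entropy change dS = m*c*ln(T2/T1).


T2/T1 = 1.4326
ln(T2/T1) = 0.3595
dS = 12.6180 * 2.0860 * 0.3595 = 9.4619 kJ/K

9.4619 kJ/K


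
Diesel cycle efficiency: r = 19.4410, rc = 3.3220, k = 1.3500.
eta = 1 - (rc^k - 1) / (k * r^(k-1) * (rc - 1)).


r^(k-1) = 2.8252
rc^k = 5.0570
eta = 0.5419 = 54.1907%

54.1907%


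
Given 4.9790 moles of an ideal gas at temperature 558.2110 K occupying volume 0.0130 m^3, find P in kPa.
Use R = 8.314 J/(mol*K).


P = nRT/V = 4.9790 * 8.314 * 558.2110 / 0.0130
= 23107.3710 / 0.0130 = 1777490.0753 Pa = 1777.4901 kPa

1777.4901 kPa


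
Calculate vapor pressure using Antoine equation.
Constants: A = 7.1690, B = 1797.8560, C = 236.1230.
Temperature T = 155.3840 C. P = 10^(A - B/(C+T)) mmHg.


C+T = 391.5070
B/(C+T) = 4.5921
log10(P) = 7.1690 - 4.5921 = 2.5769
P = 10^2.5769 = 377.4482 mmHg

377.4482 mmHg


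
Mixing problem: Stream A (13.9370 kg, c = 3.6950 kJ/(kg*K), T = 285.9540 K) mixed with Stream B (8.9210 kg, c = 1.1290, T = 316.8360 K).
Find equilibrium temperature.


num = 17916.9463
den = 61.5690
Tf = 291.0059 K

291.0059 K


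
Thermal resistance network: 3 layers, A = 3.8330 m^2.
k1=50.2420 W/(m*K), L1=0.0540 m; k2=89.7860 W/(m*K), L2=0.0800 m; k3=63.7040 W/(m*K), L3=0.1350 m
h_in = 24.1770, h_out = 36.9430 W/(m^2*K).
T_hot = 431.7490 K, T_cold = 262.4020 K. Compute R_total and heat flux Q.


R_conv_in = 1/(24.1770*3.8330) = 0.0108
R_1 = 0.0540/(50.2420*3.8330) = 0.0003
R_2 = 0.0800/(89.7860*3.8330) = 0.0002
R_3 = 0.1350/(63.7040*3.8330) = 0.0006
R_conv_out = 1/(36.9430*3.8330) = 0.0071
R_total = 0.0189 K/W
Q = 169.3470 / 0.0189 = 8951.3075 W

R_total = 0.0189 K/W, Q = 8951.3075 W


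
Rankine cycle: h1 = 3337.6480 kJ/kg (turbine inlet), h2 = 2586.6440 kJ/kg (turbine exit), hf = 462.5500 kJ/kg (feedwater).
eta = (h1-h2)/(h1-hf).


W = 751.0040 kJ/kg
Q_in = 2875.0980 kJ/kg
eta = 0.2612 = 26.1210%

eta = 26.1210%


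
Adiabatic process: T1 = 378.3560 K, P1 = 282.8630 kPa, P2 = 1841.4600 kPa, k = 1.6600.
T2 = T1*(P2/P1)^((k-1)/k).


(k-1)/k = 0.3976
(P2/P1)^exp = 2.1061
T2 = 378.3560 * 2.1061 = 796.8464 K

796.8464 K


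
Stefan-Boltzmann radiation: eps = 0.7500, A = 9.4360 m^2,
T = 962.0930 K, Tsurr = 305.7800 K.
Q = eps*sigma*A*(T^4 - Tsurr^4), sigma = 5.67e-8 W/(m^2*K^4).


T^4 = 8.5678e+11
Tsurr^4 = 8.7425e+09
Q = 0.7500 * 5.67e-8 * 9.4360 * 8.4804e+11 = 340287.6539 W

340287.6539 W


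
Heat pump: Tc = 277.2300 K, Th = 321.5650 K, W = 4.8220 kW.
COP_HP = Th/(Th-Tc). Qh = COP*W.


COP = 321.5650 / 44.3350 = 7.2531
Qh = 7.2531 * 4.8220 = 34.9743 kW

COP = 7.2531, Qh = 34.9743 kW


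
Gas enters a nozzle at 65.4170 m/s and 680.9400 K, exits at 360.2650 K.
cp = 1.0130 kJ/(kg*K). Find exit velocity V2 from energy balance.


dT = 320.6750 K
2*cp*1000*dT = 649687.5500
V1^2 = 4279.3839
V2 = sqrt(653966.9339) = 808.6822 m/s

808.6822 m/s


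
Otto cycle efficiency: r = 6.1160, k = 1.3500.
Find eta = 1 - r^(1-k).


r^(k-1) = 1.8848
eta = 1 - 1/1.8848 = 0.4694 = 46.9438%

46.9438%


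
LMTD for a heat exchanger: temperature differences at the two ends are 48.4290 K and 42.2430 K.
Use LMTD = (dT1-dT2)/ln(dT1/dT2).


dT1/dT2 = 1.1464
ln(dT1/dT2) = 0.1367
LMTD = 6.1860 / 0.1367 = 45.2656 K

45.2656 K


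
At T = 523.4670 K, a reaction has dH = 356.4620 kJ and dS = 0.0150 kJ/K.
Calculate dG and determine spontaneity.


T*dS = 523.4670 * 0.0150 = 7.8520 kJ
dG = 356.4620 - 7.8520 = 348.6100 kJ (non-spontaneous)

dG = 348.6100 kJ, non-spontaneous


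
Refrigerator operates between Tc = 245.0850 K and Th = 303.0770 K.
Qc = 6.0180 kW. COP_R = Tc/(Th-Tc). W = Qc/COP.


COP = 245.0850 / 57.9920 = 4.2262
W = 6.0180 / 4.2262 = 1.4240 kW

COP = 4.2262, W = 1.4240 kW


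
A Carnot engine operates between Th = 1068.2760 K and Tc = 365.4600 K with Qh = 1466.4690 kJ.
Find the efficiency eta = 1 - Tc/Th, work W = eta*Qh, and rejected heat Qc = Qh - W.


eta = 1 - 365.4600/1068.2760 = 0.6579
W = 0.6579 * 1466.4690 = 964.7861 kJ
Qc = 1466.4690 - 964.7861 = 501.6829 kJ

eta = 65.7897%, W = 964.7861 kJ, Qc = 501.6829 kJ


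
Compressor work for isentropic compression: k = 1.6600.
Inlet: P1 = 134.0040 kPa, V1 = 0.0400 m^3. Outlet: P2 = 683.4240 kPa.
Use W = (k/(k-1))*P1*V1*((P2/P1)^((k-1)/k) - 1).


(k-1)/k = 0.3976
(P2/P1)^exp = 1.9113
W = 2.5152 * 134.0040 * 0.0400 * (1.9113 - 1) = 12.2855 kJ

12.2855 kJ


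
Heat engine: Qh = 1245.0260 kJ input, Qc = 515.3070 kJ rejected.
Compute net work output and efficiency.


W = 1245.0260 - 515.3070 = 729.7190 kJ
eta = 729.7190 / 1245.0260 = 0.5861 = 58.6107%

W = 729.7190 kJ, eta = 58.6107%


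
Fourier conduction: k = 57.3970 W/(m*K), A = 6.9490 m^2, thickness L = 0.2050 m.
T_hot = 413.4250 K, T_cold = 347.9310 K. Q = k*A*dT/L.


dT = 65.4940 K
Q = 57.3970 * 6.9490 * 65.4940 / 0.2050 = 127426.3254 W

127426.3254 W


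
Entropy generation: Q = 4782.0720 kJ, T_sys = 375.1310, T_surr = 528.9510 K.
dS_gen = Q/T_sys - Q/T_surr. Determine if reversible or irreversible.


dS_sys = 4782.0720/375.1310 = 12.7477 kJ/K
dS_surr = -4782.0720/528.9510 = -9.0407 kJ/K
dS_gen = 12.7477 - 9.0407 = 3.7071 kJ/K (irreversible)

dS_gen = 3.7071 kJ/K, irreversible


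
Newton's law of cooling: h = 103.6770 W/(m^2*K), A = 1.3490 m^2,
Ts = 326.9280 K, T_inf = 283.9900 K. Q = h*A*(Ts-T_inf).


dT = 42.9380 K
Q = 103.6770 * 1.3490 * 42.9380 = 6005.3204 W

6005.3204 W


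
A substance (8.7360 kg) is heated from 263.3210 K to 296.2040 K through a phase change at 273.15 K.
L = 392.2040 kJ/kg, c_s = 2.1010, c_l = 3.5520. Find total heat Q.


Q1 (sensible, solid) = 8.7360 * 2.1010 * 9.8290 = 180.4048 kJ
Q2 (latent) = 8.7360 * 392.2040 = 3426.2941 kJ
Q3 (sensible, liquid) = 8.7360 * 3.5520 * 23.0540 = 715.3719 kJ
Q_total = 4322.0708 kJ

4322.0708 kJ


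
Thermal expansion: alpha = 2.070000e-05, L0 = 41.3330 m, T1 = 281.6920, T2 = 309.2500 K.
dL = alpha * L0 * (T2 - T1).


dT = 27.5580 K
dL = 2.070000e-05 * 41.3330 * 27.5580 = 0.023578 m
L_final = 41.356578 m

dL = 0.023578 m


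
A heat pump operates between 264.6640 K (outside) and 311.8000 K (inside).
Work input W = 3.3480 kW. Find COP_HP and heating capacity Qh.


COP = 311.8000 / 47.1360 = 6.6149
Qh = 6.6149 * 3.3480 = 22.1467 kW

COP = 6.6149, Qh = 22.1467 kW


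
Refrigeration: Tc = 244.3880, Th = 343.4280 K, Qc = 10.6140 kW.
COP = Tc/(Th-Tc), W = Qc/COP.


COP = 244.3880 / 99.0400 = 2.4676
W = 10.6140 / 2.4676 = 4.3014 kW

COP = 2.4676, W = 4.3014 kW


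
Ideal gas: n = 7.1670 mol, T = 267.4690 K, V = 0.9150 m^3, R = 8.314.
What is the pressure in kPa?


P = nRT/V = 7.1670 * 8.314 * 267.4690 / 0.9150
= 15937.5250 / 0.9150 = 17418.0601 Pa = 17.4181 kPa

17.4181 kPa


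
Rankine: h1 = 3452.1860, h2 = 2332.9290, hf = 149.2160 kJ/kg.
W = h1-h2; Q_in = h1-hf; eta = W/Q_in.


W = 1119.2570 kJ/kg
Q_in = 3302.9700 kJ/kg
eta = 0.3389 = 33.8864%

eta = 33.8864%


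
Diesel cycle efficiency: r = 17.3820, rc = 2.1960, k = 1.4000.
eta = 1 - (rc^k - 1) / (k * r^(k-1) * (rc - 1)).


r^(k-1) = 3.1336
rc^k = 3.0081
eta = 0.6173 = 61.7285%

61.7285%


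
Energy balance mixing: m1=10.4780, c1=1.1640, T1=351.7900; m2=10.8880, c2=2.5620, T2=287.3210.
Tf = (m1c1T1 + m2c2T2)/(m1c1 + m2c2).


num = 12305.4041
den = 40.0914
Tf = 306.9334 K

306.9334 K


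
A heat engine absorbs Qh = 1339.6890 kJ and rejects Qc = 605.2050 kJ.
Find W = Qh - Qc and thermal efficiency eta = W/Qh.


W = 1339.6890 - 605.2050 = 734.4840 kJ
eta = 734.4840 / 1339.6890 = 0.5482 = 54.8250%

W = 734.4840 kJ, eta = 54.8250%


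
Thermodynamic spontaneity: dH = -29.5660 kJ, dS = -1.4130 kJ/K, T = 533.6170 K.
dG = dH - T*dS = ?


T*dS = 533.6170 * -1.4130 = -754.0008 kJ
dG = -29.5660 + 754.0008 = 724.4348 kJ (non-spontaneous)

dG = 724.4348 kJ, non-spontaneous


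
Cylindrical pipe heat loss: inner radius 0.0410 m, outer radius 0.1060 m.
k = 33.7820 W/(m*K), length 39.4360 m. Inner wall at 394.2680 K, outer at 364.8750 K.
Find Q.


dT = 29.3930 K
ln(ro/ri) = 0.9499
Q = 2*pi*33.7820*39.4360*29.3930 / 0.9499 = 259023.5112 W

259023.5112 W


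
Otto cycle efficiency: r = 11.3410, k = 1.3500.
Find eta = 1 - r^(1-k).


r^(k-1) = 2.3395
eta = 1 - 1/2.3395 = 0.5726 = 57.2563%

57.2563%


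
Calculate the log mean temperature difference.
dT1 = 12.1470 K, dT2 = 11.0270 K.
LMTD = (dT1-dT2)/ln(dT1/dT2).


dT1/dT2 = 1.1016
ln(dT1/dT2) = 0.0967
LMTD = 1.1200 / 0.0967 = 11.5780 K

11.5780 K


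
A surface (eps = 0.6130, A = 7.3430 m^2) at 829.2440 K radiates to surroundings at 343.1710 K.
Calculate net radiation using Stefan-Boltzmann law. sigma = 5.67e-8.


T^4 = 4.7286e+11
Tsurr^4 = 1.3869e+10
Q = 0.6130 * 5.67e-8 * 7.3430 * 4.5899e+11 = 117143.4453 W

117143.4453 W


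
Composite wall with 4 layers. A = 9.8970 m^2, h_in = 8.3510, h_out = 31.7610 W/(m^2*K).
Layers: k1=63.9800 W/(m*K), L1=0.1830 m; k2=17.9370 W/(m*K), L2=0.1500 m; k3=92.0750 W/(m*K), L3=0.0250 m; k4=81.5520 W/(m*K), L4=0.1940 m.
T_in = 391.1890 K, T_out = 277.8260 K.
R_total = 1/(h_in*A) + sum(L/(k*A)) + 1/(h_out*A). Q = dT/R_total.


R_conv_in = 1/(8.3510*9.8970) = 0.0121
R_1 = 0.1830/(63.9800*9.8970) = 0.0003
R_2 = 0.1500/(17.9370*9.8970) = 0.0008
R_3 = 0.0250/(92.0750*9.8970) = 2.7434e-05
R_4 = 0.1940/(81.5520*9.8970) = 0.0002
R_conv_out = 1/(31.7610*9.8970) = 0.0032
R_total = 0.0167 K/W
Q = 113.3630 / 0.0167 = 6795.4138 W

R_total = 0.0167 K/W, Q = 6795.4138 W


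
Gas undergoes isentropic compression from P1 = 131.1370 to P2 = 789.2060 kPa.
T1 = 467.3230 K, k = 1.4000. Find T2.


(k-1)/k = 0.2857
(P2/P1)^exp = 1.6700
T2 = 467.3230 * 1.6700 = 780.4076 K

780.4076 K


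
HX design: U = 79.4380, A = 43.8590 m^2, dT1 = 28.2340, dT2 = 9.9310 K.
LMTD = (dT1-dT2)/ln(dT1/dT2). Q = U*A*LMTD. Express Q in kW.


LMTD = 17.5171 K
Q = 79.4380 * 43.8590 * 17.5171 = 61030.7650 W = 61.0308 kW

61.0308 kW


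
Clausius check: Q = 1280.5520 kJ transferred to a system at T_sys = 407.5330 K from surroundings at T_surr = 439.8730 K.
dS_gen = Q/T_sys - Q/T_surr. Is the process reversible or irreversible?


dS_sys = 1280.5520/407.5330 = 3.1422 kJ/K
dS_surr = -1280.5520/439.8730 = -2.9112 kJ/K
dS_gen = 3.1422 - 2.9112 = 0.2310 kJ/K (irreversible)

dS_gen = 0.2310 kJ/K, irreversible


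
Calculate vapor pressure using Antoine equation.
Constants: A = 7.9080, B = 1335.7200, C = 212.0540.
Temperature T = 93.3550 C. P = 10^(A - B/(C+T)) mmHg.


C+T = 305.4090
B/(C+T) = 4.3735
log10(P) = 7.9080 - 4.3735 = 3.5345
P = 10^3.5345 = 3423.3793 mmHg

3423.3793 mmHg


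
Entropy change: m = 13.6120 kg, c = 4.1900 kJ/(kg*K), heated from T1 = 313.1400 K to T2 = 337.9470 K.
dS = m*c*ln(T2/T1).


T2/T1 = 1.0792
ln(T2/T1) = 0.0762
dS = 13.6120 * 4.1900 * 0.0762 = 4.3482 kJ/K

4.3482 kJ/K


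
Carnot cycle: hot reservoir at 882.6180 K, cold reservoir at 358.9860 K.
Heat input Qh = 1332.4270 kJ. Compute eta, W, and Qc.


eta = 1 - 358.9860/882.6180 = 0.5933
W = 0.5933 * 1332.4270 = 790.4908 kJ
Qc = 1332.4270 - 790.4908 = 541.9362 kJ

eta = 59.3271%, W = 790.4908 kJ, Qc = 541.9362 kJ


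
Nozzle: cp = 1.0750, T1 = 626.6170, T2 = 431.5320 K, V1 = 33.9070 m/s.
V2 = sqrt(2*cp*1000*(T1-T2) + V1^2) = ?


dT = 195.0850 K
2*cp*1000*dT = 419432.7500
V1^2 = 1149.6846
V2 = sqrt(420582.4346) = 648.5233 m/s

648.5233 m/s


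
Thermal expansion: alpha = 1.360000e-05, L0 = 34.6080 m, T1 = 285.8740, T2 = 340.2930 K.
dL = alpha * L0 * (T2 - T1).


dT = 54.4190 K
dL = 1.360000e-05 * 34.6080 * 54.4190 = 0.025613 m
L_final = 34.633613 m

dL = 0.025613 m


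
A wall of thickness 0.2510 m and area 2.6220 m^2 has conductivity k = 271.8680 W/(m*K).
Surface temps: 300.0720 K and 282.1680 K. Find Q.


dT = 17.9040 K
Q = 271.8680 * 2.6220 * 17.9040 / 0.2510 = 50847.2099 W

50847.2099 W


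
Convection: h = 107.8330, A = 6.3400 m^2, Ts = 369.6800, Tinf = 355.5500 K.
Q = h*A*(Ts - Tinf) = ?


dT = 14.1300 K
Q = 107.8330 * 6.3400 * 14.1300 = 9660.1330 W

9660.1330 W


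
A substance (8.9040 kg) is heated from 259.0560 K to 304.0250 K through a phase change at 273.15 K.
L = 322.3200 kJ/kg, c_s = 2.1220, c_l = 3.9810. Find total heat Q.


Q1 (sensible, solid) = 8.9040 * 2.1220 * 14.0940 = 266.2961 kJ
Q2 (latent) = 8.9040 * 322.3200 = 2869.9373 kJ
Q3 (sensible, liquid) = 8.9040 * 3.9810 * 30.8750 = 1094.4207 kJ
Q_total = 4230.6541 kJ

4230.6541 kJ


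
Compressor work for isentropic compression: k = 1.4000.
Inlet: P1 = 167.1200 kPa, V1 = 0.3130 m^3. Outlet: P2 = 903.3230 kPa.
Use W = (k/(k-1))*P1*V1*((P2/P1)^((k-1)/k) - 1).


(k-1)/k = 0.2857
(P2/P1)^exp = 1.6195
W = 3.5000 * 167.1200 * 0.3130 * (1.6195 - 1) = 113.4144 kJ

113.4144 kJ


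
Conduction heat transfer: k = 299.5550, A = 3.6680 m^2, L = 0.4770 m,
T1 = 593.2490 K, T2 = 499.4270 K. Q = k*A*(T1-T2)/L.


dT = 93.8220 K
Q = 299.5550 * 3.6680 * 93.8220 / 0.4770 = 216118.6308 W

216118.6308 W


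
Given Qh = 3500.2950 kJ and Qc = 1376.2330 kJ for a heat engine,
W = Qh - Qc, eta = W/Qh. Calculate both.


W = 3500.2950 - 1376.2330 = 2124.0620 kJ
eta = 2124.0620 / 3500.2950 = 0.6068 = 60.6824%

W = 2124.0620 kJ, eta = 60.6824%


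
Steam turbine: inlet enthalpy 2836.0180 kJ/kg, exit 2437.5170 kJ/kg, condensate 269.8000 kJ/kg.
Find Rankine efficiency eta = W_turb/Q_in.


W = 398.5010 kJ/kg
Q_in = 2566.2180 kJ/kg
eta = 0.1553 = 15.5287%

eta = 15.5287%


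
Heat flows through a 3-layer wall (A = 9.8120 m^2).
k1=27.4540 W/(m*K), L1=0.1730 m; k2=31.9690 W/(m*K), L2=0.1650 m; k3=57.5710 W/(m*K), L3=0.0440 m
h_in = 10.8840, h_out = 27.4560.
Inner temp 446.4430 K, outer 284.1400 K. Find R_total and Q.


R_conv_in = 1/(10.8840*9.8120) = 0.0094
R_1 = 0.1730/(27.4540*9.8120) = 0.0006
R_2 = 0.1650/(31.9690*9.8120) = 0.0005
R_3 = 0.0440/(57.5710*9.8120) = 7.7892e-05
R_conv_out = 1/(27.4560*9.8120) = 0.0037
R_total = 0.0143 K/W
Q = 162.3030 / 0.0143 = 11332.4735 W

R_total = 0.0143 K/W, Q = 11332.4735 W


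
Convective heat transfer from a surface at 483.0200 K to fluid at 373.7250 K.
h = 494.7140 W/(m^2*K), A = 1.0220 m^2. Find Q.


dT = 109.2950 K
Q = 494.7140 * 1.0220 * 109.2950 = 55259.3015 W

55259.3015 W


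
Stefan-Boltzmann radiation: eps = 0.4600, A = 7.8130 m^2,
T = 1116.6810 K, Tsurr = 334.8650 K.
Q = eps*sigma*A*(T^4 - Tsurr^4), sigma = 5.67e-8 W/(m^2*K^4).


T^4 = 1.5550e+12
Tsurr^4 = 1.2574e+10
Q = 0.4600 * 5.67e-8 * 7.8130 * 1.5424e+12 = 314303.3482 W

314303.3482 W


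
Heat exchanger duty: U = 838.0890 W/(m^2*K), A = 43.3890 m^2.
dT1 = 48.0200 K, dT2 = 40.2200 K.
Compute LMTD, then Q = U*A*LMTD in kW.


LMTD = 44.0048 K
Q = 838.0890 * 43.3890 * 44.0048 = 1600185.3277 W = 1600.1853 kW

1600.1853 kW


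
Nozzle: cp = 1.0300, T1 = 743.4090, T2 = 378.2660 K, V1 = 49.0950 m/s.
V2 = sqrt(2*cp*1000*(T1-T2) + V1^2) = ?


dT = 365.1430 K
2*cp*1000*dT = 752194.5800
V1^2 = 2410.3190
V2 = sqrt(754604.8990) = 868.6800 m/s

868.6800 m/s


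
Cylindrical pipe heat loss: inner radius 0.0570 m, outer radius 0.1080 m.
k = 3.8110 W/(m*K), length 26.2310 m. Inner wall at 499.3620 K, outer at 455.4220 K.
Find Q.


dT = 43.9400 K
ln(ro/ri) = 0.6391
Q = 2*pi*3.8110*26.2310*43.9400 / 0.6391 = 43185.5563 W

43185.5563 W


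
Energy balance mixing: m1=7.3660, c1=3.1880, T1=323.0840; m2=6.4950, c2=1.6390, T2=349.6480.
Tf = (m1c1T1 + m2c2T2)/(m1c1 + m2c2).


num = 11309.0291
den = 34.1281
Tf = 331.3699 K

331.3699 K


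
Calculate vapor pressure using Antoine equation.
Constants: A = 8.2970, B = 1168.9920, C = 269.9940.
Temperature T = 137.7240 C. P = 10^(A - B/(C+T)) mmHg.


C+T = 407.7180
B/(C+T) = 2.8672
log10(P) = 8.2970 - 2.8672 = 5.4298
P = 10^5.4298 = 269055.4646 mmHg

269055.4646 mmHg


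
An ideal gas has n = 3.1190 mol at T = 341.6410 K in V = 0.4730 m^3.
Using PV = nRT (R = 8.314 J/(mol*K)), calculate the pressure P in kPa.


P = nRT/V = 3.1190 * 8.314 * 341.6410 / 0.4730
= 8859.2178 / 0.4730 = 18729.8474 Pa = 18.7298 kPa

18.7298 kPa


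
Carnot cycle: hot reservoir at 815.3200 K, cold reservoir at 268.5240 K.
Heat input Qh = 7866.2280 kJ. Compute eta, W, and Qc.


eta = 1 - 268.5240/815.3200 = 0.6707
W = 0.6707 * 7866.2280 = 5275.5017 kJ
Qc = 7866.2280 - 5275.5017 = 2590.7263 kJ

eta = 67.0652%, W = 5275.5017 kJ, Qc = 2590.7263 kJ


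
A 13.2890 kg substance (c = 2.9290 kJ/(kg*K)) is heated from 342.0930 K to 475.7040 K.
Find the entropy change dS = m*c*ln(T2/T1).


T2/T1 = 1.3906
ln(T2/T1) = 0.3297
dS = 13.2890 * 2.9290 * 0.3297 = 12.8336 kJ/K

12.8336 kJ/K


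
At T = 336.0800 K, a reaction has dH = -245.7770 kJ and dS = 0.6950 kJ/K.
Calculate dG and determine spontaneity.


T*dS = 336.0800 * 0.6950 = 233.5756 kJ
dG = -245.7770 - 233.5756 = -479.3526 kJ (spontaneous)

dG = -479.3526 kJ, spontaneous


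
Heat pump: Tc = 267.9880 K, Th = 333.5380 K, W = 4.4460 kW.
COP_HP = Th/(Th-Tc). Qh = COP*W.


COP = 333.5380 / 65.5500 = 5.0883
Qh = 5.0883 * 4.4460 = 22.6226 kW

COP = 5.0883, Qh = 22.6226 kW


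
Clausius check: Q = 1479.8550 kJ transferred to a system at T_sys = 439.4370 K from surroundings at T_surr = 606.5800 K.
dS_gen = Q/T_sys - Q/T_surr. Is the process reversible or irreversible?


dS_sys = 1479.8550/439.4370 = 3.3676 kJ/K
dS_surr = -1479.8550/606.5800 = -2.4397 kJ/K
dS_gen = 3.3676 - 2.4397 = 0.9279 kJ/K (irreversible)

dS_gen = 0.9279 kJ/K, irreversible


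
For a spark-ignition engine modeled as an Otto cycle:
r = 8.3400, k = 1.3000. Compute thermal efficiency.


r^(k-1) = 1.8895
eta = 1 - 1/1.8895 = 0.4708 = 47.0763%

47.0763%


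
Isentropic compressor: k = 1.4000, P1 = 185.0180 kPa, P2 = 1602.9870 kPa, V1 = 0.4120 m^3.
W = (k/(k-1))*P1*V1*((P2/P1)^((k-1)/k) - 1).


(k-1)/k = 0.2857
(P2/P1)^exp = 1.8532
W = 3.5000 * 185.0180 * 0.4120 * (1.8532 - 1) = 227.6264 kJ

227.6264 kJ


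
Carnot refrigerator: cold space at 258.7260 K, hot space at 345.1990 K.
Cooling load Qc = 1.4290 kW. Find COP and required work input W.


COP = 258.7260 / 86.4730 = 2.9920
W = 1.4290 / 2.9920 = 0.4776 kW

COP = 2.9920, W = 0.4776 kW


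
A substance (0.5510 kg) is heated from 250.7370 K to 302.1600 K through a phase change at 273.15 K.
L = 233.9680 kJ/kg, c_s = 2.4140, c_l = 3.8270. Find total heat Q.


Q1 (sensible, solid) = 0.5510 * 2.4140 * 22.4130 = 29.8118 kJ
Q2 (latent) = 0.5510 * 233.9680 = 128.9164 kJ
Q3 (sensible, liquid) = 0.5510 * 3.8270 * 29.0100 = 61.1727 kJ
Q_total = 219.9009 kJ

219.9009 kJ


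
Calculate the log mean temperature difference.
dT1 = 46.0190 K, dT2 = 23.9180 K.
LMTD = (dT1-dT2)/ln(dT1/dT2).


dT1/dT2 = 1.9240
ln(dT1/dT2) = 0.6544
LMTD = 22.1010 / 0.6544 = 33.7717 K

33.7717 K


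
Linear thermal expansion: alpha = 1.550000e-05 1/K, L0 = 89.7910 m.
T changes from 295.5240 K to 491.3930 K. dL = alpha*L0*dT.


dT = 195.8690 K
dL = 1.550000e-05 * 89.7910 * 195.8690 = 0.272603 m
L_final = 90.063603 m

dL = 0.272603 m


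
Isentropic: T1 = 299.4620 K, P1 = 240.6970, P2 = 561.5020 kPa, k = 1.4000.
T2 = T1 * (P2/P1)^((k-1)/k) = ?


(k-1)/k = 0.2857
(P2/P1)^exp = 1.2738
T2 = 299.4620 * 1.2738 = 381.4613 K

381.4613 K


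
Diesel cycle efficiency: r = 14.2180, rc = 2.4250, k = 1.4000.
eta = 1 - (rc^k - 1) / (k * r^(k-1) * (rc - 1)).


r^(k-1) = 2.8916
rc^k = 3.4562
eta = 0.5742 = 57.4223%

57.4223%


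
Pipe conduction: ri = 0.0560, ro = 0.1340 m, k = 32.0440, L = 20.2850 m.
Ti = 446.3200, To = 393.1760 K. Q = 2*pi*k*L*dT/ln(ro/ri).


dT = 53.1440 K
ln(ro/ri) = 0.8725
Q = 2*pi*32.0440*20.2850*53.1440 / 0.8725 = 248769.0376 W

248769.0376 W


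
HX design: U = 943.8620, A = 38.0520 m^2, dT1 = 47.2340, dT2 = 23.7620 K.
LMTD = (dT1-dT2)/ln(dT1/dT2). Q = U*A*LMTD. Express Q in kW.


LMTD = 34.1646 K
Q = 943.8620 * 38.0520 * 34.1646 = 1227051.2996 W = 1227.0513 kW

1227.0513 kW


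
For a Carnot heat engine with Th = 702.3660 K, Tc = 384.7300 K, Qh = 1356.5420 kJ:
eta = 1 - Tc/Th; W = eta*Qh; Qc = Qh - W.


eta = 1 - 384.7300/702.3660 = 0.4522
W = 0.4522 * 1356.5420 = 613.4787 kJ
Qc = 1356.5420 - 613.4787 = 743.0633 kJ

eta = 45.2237%, W = 613.4787 kJ, Qc = 743.0633 kJ


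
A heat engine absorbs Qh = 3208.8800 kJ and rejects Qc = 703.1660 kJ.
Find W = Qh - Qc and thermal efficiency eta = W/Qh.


W = 3208.8800 - 703.1660 = 2505.7140 kJ
eta = 2505.7140 / 3208.8800 = 0.7809 = 78.0869%

W = 2505.7140 kJ, eta = 78.0869%


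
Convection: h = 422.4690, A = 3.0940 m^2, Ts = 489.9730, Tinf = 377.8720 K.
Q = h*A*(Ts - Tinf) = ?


dT = 112.1010 K
Q = 422.4690 * 3.0940 * 112.1010 = 146529.3567 W

146529.3567 W


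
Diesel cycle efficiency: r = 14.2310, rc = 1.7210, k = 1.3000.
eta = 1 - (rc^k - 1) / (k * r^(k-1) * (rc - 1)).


r^(k-1) = 2.2180
rc^k = 2.0254
eta = 0.5068 = 50.6766%

50.6766%


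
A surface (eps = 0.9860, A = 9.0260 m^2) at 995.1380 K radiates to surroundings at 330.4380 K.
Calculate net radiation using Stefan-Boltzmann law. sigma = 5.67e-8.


T^4 = 9.8069e+11
Tsurr^4 = 1.1922e+10
Q = 0.9860 * 5.67e-8 * 9.0260 * 9.6877e+11 = 488850.9548 W

488850.9548 W


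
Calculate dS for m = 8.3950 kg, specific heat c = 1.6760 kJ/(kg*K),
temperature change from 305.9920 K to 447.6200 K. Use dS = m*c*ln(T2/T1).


T2/T1 = 1.4628
ln(T2/T1) = 0.3804
dS = 8.3950 * 1.6760 * 0.3804 = 5.3520 kJ/K

5.3520 kJ/K


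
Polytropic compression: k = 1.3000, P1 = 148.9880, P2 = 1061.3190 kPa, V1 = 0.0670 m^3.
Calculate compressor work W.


(k-1)/k = 0.2308
(P2/P1)^exp = 1.5732
W = 4.3333 * 148.9880 * 0.0670 * (1.5732 - 1) = 24.7932 kJ

24.7932 kJ


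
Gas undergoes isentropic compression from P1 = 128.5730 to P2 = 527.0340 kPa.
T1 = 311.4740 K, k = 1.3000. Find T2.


(k-1)/k = 0.2308
(P2/P1)^exp = 1.3848
T2 = 311.4740 * 1.3848 = 431.3319 K

431.3319 K


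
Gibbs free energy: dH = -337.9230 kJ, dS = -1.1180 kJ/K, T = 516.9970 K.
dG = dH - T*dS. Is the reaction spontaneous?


T*dS = 516.9970 * -1.1180 = -578.0026 kJ
dG = -337.9230 + 578.0026 = 240.0796 kJ (non-spontaneous)

dG = 240.0796 kJ, non-spontaneous


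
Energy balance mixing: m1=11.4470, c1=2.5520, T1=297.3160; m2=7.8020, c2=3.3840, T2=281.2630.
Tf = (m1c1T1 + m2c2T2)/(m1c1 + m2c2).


num = 16111.3129
den = 55.6147
Tf = 289.6952 K

289.6952 K


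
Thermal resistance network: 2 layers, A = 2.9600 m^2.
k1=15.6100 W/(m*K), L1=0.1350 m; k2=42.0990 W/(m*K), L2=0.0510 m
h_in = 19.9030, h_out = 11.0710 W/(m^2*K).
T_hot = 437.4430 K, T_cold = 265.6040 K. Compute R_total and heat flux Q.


R_conv_in = 1/(19.9030*2.9600) = 0.0170
R_1 = 0.1350/(15.6100*2.9600) = 0.0029
R_2 = 0.0510/(42.0990*2.9600) = 0.0004
R_conv_out = 1/(11.0710*2.9600) = 0.0305
R_total = 0.0508 K/W
Q = 171.8390 / 0.0508 = 3381.2747 W

R_total = 0.0508 K/W, Q = 3381.2747 W


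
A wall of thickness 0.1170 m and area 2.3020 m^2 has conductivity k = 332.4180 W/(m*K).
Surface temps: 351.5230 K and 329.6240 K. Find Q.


dT = 21.8990 K
Q = 332.4180 * 2.3020 * 21.8990 / 0.1170 = 143228.1140 W

143228.1140 W


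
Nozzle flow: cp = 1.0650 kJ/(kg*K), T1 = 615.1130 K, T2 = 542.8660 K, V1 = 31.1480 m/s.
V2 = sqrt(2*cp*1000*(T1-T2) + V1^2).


dT = 72.2470 K
2*cp*1000*dT = 153886.1100
V1^2 = 970.1979
V2 = sqrt(154856.3079) = 393.5179 m/s

393.5179 m/s


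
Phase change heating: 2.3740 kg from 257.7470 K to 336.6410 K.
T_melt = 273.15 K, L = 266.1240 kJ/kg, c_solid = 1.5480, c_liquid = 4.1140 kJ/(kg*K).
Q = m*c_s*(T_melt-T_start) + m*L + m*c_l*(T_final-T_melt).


Q1 (sensible, solid) = 2.3740 * 1.5480 * 15.4030 = 56.6053 kJ
Q2 (latent) = 2.3740 * 266.1240 = 631.7784 kJ
Q3 (sensible, liquid) = 2.3740 * 4.1140 * 63.4910 = 620.0935 kJ
Q_total = 1308.4771 kJ

1308.4771 kJ


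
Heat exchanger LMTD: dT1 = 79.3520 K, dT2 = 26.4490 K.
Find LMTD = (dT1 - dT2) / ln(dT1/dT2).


dT1/dT2 = 3.0002
ln(dT1/dT2) = 1.0987
LMTD = 52.9030 / 1.0987 = 48.1516 K

48.1516 K


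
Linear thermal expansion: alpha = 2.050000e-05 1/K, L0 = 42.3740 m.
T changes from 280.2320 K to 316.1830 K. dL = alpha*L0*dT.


dT = 35.9510 K
dL = 2.050000e-05 * 42.3740 * 35.9510 = 0.031229 m
L_final = 42.405229 m

dL = 0.031229 m


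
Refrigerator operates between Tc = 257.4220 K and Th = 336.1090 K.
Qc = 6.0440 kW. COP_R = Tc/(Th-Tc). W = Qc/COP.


COP = 257.4220 / 78.6870 = 3.2715
W = 6.0440 / 3.2715 = 1.8475 kW

COP = 3.2715, W = 1.8475 kW


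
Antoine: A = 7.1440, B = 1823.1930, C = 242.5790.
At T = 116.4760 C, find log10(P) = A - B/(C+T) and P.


C+T = 359.0550
B/(C+T) = 5.0778
log10(P) = 7.1440 - 5.0778 = 2.0662
P = 10^2.0662 = 116.4785 mmHg

116.4785 mmHg


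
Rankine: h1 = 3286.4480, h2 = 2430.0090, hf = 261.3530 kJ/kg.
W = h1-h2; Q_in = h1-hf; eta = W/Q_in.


W = 856.4390 kJ/kg
Q_in = 3025.0950 kJ/kg
eta = 0.2831 = 28.3111%

eta = 28.3111%


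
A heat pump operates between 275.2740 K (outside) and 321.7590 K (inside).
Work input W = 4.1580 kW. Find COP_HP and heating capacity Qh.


COP = 321.7590 / 46.4850 = 6.9218
Qh = 6.9218 * 4.1580 = 28.7808 kW

COP = 6.9218, Qh = 28.7808 kW


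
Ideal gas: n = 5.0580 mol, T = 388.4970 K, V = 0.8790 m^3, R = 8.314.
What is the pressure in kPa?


P = nRT/V = 5.0580 * 8.314 * 388.4970 / 0.8790
= 16337.1582 / 0.8790 = 18586.0730 Pa = 18.5861 kPa

18.5861 kPa


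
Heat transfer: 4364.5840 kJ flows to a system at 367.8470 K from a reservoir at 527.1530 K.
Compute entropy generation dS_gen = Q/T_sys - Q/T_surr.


dS_sys = 4364.5840/367.8470 = 11.8652 kJ/K
dS_surr = -4364.5840/527.1530 = -8.2795 kJ/K
dS_gen = 11.8652 - 8.2795 = 3.5857 kJ/K (irreversible)

dS_gen = 3.5857 kJ/K, irreversible


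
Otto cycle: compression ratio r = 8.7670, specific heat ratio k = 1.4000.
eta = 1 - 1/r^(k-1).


r^(k-1) = 2.3831
eta = 1 - 1/2.3831 = 0.5804 = 58.0377%

58.0377%


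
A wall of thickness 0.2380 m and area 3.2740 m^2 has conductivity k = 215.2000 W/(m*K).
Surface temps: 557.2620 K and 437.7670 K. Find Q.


dT = 119.4950 K
Q = 215.2000 * 3.2740 * 119.4950 / 0.2380 = 353747.7764 W

353747.7764 W


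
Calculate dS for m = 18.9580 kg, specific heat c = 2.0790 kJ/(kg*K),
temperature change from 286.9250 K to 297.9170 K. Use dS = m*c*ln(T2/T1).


T2/T1 = 1.0383
ln(T2/T1) = 0.0376
dS = 18.9580 * 2.0790 * 0.0376 = 1.4817 kJ/K

1.4817 kJ/K


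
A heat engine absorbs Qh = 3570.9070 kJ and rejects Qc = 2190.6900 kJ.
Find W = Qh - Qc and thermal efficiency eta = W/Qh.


W = 3570.9070 - 2190.6900 = 1380.2170 kJ
eta = 1380.2170 / 3570.9070 = 0.3865 = 38.6517%

W = 1380.2170 kJ, eta = 38.6517%


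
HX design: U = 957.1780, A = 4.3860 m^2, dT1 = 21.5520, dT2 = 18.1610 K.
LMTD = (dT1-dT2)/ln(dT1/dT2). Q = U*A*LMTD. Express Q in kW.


LMTD = 19.8081 K
Q = 957.1780 * 4.3860 * 19.8081 = 83158.2225 W = 83.1582 kW

83.1582 kW


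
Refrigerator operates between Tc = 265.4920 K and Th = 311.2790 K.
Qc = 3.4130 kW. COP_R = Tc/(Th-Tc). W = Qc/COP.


COP = 265.4920 / 45.7870 = 5.7984
W = 3.4130 / 5.7984 = 0.5886 kW

COP = 5.7984, W = 0.5886 kW


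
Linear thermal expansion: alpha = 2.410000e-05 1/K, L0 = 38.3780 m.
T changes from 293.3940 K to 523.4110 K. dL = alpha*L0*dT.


dT = 230.0170 K
dL = 2.410000e-05 * 38.3780 * 230.0170 = 0.212745 m
L_final = 38.590745 m

dL = 0.212745 m


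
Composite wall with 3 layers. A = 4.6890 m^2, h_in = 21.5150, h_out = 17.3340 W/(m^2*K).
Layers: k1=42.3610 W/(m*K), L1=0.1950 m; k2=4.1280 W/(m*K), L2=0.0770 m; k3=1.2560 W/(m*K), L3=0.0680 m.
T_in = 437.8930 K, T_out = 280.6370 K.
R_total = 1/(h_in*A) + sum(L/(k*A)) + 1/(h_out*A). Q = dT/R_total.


R_conv_in = 1/(21.5150*4.6890) = 0.0099
R_1 = 0.1950/(42.3610*4.6890) = 0.0010
R_2 = 0.0770/(4.1280*4.6890) = 0.0040
R_3 = 0.0680/(1.2560*4.6890) = 0.0115
R_conv_out = 1/(17.3340*4.6890) = 0.0123
R_total = 0.0387 K/W
Q = 157.2560 / 0.0387 = 4061.1908 W

R_total = 0.0387 K/W, Q = 4061.1908 W


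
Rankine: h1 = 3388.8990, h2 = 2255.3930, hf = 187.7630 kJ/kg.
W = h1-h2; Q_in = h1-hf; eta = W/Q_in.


W = 1133.5060 kJ/kg
Q_in = 3201.1360 kJ/kg
eta = 0.3541 = 35.4095%

eta = 35.4095%


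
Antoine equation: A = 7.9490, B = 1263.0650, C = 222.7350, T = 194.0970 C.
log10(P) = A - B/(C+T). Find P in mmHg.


C+T = 416.8320
B/(C+T) = 3.0302
log10(P) = 7.9490 - 3.0302 = 4.9188
P = 10^4.9188 = 82955.7253 mmHg

82955.7253 mmHg


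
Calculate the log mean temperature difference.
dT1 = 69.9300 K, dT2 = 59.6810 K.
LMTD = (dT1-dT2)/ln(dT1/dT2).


dT1/dT2 = 1.1717
ln(dT1/dT2) = 0.1585
LMTD = 10.2490 / 0.1585 = 64.6702 K

64.6702 K


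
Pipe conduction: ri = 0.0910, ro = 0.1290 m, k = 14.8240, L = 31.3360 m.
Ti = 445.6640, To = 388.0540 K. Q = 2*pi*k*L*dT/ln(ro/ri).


dT = 57.6100 K
ln(ro/ri) = 0.3490
Q = 2*pi*14.8240*31.3360*57.6100 / 0.3490 = 481858.9159 W

481858.9159 W


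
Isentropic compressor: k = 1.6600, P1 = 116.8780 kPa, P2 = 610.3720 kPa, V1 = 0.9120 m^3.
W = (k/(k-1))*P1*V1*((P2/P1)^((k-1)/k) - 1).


(k-1)/k = 0.3976
(P2/P1)^exp = 1.9294
W = 2.5152 * 116.8780 * 0.9120 * (1.9294 - 1) = 249.1605 kJ

249.1605 kJ


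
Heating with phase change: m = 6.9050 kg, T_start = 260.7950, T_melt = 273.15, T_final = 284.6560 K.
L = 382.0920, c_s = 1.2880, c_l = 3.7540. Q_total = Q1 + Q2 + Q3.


Q1 (sensible, solid) = 6.9050 * 1.2880 * 12.3550 = 109.8809 kJ
Q2 (latent) = 6.9050 * 382.0920 = 2638.3453 kJ
Q3 (sensible, liquid) = 6.9050 * 3.7540 * 11.5060 = 298.2513 kJ
Q_total = 3046.4775 kJ

3046.4775 kJ


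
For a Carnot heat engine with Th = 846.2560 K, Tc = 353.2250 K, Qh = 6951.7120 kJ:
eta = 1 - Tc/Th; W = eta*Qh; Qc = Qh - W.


eta = 1 - 353.2250/846.2560 = 0.5826
W = 0.5826 * 6951.7120 = 4050.0859 kJ
Qc = 6951.7120 - 4050.0859 = 2901.6261 kJ

eta = 58.2603%, W = 4050.0859 kJ, Qc = 2901.6261 kJ


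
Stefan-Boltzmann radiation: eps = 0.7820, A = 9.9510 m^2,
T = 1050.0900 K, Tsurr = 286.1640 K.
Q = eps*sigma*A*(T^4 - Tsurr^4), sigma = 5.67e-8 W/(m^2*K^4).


T^4 = 1.2159e+12
Tsurr^4 = 6.7059e+09
Q = 0.7820 * 5.67e-8 * 9.9510 * 1.2092e+12 = 533532.4263 W

533532.4263 W


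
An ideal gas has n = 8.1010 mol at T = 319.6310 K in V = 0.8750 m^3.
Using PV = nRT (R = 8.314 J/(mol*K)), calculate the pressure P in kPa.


P = nRT/V = 8.1010 * 8.314 * 319.6310 / 0.8750
= 21527.6957 / 0.8750 = 24603.0808 Pa = 24.6031 kPa

24.6031 kPa


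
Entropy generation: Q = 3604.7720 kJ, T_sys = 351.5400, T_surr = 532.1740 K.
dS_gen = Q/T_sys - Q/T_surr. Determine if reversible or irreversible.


dS_sys = 3604.7720/351.5400 = 10.2542 kJ/K
dS_surr = -3604.7720/532.1740 = -6.7737 kJ/K
dS_gen = 10.2542 - 6.7737 = 3.4806 kJ/K (irreversible)

dS_gen = 3.4806 kJ/K, irreversible


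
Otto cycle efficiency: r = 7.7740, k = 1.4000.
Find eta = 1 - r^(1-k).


r^(k-1) = 2.2712
eta = 1 - 1/2.2712 = 0.5597 = 55.9707%

55.9707%


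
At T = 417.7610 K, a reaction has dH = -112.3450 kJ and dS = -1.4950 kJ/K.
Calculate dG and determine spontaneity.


T*dS = 417.7610 * -1.4950 = -624.5527 kJ
dG = -112.3450 + 624.5527 = 512.2077 kJ (non-spontaneous)

dG = 512.2077 kJ, non-spontaneous


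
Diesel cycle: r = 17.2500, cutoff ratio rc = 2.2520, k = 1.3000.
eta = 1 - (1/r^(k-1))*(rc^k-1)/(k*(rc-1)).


r^(k-1) = 2.3498
rc^k = 2.8730
eta = 0.5103 = 51.0268%

51.0268%


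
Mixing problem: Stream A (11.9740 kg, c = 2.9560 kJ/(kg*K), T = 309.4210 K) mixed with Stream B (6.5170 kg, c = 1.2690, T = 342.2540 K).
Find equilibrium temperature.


num = 13782.4664
den = 43.6652
Tf = 315.6395 K

315.6395 K


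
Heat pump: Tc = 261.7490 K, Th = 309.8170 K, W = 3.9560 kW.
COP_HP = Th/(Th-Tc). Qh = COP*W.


COP = 309.8170 / 48.0680 = 6.4454
Qh = 6.4454 * 3.9560 = 25.4980 kW

COP = 6.4454, Qh = 25.4980 kW


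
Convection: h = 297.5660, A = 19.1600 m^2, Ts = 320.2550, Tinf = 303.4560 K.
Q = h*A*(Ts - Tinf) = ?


dT = 16.7990 K
Q = 297.5660 * 19.1600 * 16.7990 = 95777.2232 W

95777.2232 W


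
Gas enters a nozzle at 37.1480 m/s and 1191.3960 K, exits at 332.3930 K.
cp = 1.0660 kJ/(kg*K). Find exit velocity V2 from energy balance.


dT = 859.0030 K
2*cp*1000*dT = 1831394.3960
V1^2 = 1379.9739
V2 = sqrt(1832774.3699) = 1353.8000 m/s

1353.8000 m/s


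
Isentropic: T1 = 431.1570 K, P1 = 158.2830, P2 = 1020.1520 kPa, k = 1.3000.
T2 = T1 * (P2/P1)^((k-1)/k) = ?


(k-1)/k = 0.2308
(P2/P1)^exp = 1.5373
T2 = 431.1570 * 1.5373 = 662.7977 K

662.7977 K


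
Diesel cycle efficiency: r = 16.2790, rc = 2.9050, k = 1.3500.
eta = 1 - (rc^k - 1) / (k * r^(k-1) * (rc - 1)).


r^(k-1) = 2.6550
rc^k = 4.2194
eta = 0.5285 = 52.8511%

52.8511%


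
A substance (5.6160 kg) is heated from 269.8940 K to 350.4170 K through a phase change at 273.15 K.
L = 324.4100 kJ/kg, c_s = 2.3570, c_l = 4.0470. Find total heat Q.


Q1 (sensible, solid) = 5.6160 * 2.3570 * 3.2560 = 43.0994 kJ
Q2 (latent) = 5.6160 * 324.4100 = 1821.8866 kJ
Q3 (sensible, liquid) = 5.6160 * 4.0470 * 77.2670 = 1756.1207 kJ
Q_total = 3621.1066 kJ

3621.1066 kJ


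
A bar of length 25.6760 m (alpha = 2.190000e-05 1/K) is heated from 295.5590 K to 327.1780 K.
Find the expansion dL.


dT = 31.6190 K
dL = 2.190000e-05 * 25.6760 * 31.6190 = 0.017780 m
L_final = 25.693780 m

dL = 0.017780 m


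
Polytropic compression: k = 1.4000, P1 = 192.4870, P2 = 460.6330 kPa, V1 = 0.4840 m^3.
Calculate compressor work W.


(k-1)/k = 0.2857
(P2/P1)^exp = 1.2831
W = 3.5000 * 192.4870 * 0.4840 * (1.2831 - 1) = 92.3228 kJ

92.3228 kJ


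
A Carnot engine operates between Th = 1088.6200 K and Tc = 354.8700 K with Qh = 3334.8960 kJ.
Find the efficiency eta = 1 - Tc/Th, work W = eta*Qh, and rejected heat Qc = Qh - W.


eta = 1 - 354.8700/1088.6200 = 0.6740
W = 0.6740 * 3334.8960 = 2247.7815 kJ
Qc = 3334.8960 - 2247.7815 = 1087.1145 kJ

eta = 67.4018%, W = 2247.7815 kJ, Qc = 1087.1145 kJ


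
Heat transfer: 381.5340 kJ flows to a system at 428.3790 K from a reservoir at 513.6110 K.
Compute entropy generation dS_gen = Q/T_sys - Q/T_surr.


dS_sys = 381.5340/428.3790 = 0.8906 kJ/K
dS_surr = -381.5340/513.6110 = -0.7428 kJ/K
dS_gen = 0.8906 - 0.7428 = 0.1478 kJ/K (irreversible)

dS_gen = 0.1478 kJ/K, irreversible


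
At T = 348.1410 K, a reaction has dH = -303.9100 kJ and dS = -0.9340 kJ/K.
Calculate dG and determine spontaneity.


T*dS = 348.1410 * -0.9340 = -325.1637 kJ
dG = -303.9100 + 325.1637 = 21.2537 kJ (non-spontaneous)

dG = 21.2537 kJ, non-spontaneous


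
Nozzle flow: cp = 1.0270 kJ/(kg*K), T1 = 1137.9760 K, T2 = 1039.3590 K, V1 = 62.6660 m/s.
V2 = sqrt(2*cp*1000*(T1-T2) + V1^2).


dT = 98.6170 K
2*cp*1000*dT = 202559.3180
V1^2 = 3927.0276
V2 = sqrt(206486.3456) = 454.4077 m/s

454.4077 m/s


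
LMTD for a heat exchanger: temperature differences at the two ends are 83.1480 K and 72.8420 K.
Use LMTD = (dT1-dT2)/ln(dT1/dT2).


dT1/dT2 = 1.1415
ln(dT1/dT2) = 0.1323
LMTD = 10.3060 / 0.1323 = 77.8814 K

77.8814 K


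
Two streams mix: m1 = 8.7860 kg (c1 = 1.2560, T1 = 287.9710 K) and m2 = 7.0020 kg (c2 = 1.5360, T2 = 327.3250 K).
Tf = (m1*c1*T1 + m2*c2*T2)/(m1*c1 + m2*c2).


num = 6698.2261
den = 21.7903
Tf = 307.3950 K

307.3950 K


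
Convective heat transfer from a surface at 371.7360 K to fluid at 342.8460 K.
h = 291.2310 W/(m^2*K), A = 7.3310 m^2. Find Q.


dT = 28.8900 K
Q = 291.2310 * 7.3310 * 28.8900 = 61680.5678 W

61680.5678 W


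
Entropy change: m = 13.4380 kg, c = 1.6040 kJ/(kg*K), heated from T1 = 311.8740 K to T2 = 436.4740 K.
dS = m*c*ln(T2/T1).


T2/T1 = 1.3995
ln(T2/T1) = 0.3361
dS = 13.4380 * 1.6040 * 0.3361 = 7.2451 kJ/K

7.2451 kJ/K


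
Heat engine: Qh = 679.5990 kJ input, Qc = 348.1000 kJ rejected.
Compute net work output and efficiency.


W = 679.5990 - 348.1000 = 331.4990 kJ
eta = 331.4990 / 679.5990 = 0.4878 = 48.7786%

W = 331.4990 kJ, eta = 48.7786%


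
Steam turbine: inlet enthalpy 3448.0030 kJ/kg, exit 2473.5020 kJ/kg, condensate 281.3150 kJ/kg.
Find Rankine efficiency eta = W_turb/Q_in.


W = 974.5010 kJ/kg
Q_in = 3166.6880 kJ/kg
eta = 0.3077 = 30.7735%

eta = 30.7735%
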